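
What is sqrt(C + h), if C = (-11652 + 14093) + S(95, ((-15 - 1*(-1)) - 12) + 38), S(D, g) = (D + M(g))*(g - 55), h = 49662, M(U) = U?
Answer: 3*sqrt(5278) ≈ 217.95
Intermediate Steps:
S(D, g) = (-55 + g)*(D + g) (S(D, g) = (D + g)*(g - 55) = (D + g)*(-55 + g) = (-55 + g)*(D + g))
C = -2160 (C = (-11652 + 14093) + ((((-15 - 1*(-1)) - 12) + 38)**2 - 55*95 - 55*(((-15 - 1*(-1)) - 12) + 38) + 95*(((-15 - 1*(-1)) - 12) + 38)) = 2441 + ((((-15 + 1) - 12) + 38)**2 - 5225 - 55*(((-15 + 1) - 12) + 38) + 95*(((-15 + 1) - 12) + 38)) = 2441 + (((-14 - 12) + 38)**2 - 5225 - 55*((-14 - 12) + 38) + 95*((-14 - 12) + 38)) = 2441 + ((-26 + 38)**2 - 5225 - 55*(-26 + 38) + 95*(-26 + 38)) = 2441 + (12**2 - 5225 - 55*12 + 95*12) = 2441 + (144 - 5225 - 660 + 1140) = 2441 - 4601 = -2160)
sqrt(C + h) = sqrt(-2160 + 49662) = sqrt(47502) = 3*sqrt(5278)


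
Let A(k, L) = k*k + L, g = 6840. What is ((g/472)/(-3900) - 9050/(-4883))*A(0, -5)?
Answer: -138548669/14981044 ≈ -9.2483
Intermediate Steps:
A(k, L) = L + k² (A(k, L) = k² + L = L + k²)
((g/472)/(-3900) - 9050/(-4883))*A(0, -5) = ((6840/472)/(-3900) - 9050/(-4883))*(-5 + 0²) = ((6840*(1/472))*(-1/3900) - 9050*(-1/4883))*(-5 + 0) = ((855/59)*(-1/3900) + 9050/4883)*(-5) = (-57/15340 + 9050/4883)*(-5) = (138548669/74905220)*(-5) = -138548669/14981044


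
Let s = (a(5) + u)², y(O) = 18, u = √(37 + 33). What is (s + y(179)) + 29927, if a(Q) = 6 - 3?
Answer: 30024 + 6*√70 ≈ 30074.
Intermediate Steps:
u = √70 ≈ 8.3666
a(Q) = 3
s = (3 + √70)² ≈ 129.20
(s + y(179)) + 29927 = ((3 + √70)² + 18) + 29927 = (18 + (3 + √70)²) + 29927 = 29945 + (3 + √70)²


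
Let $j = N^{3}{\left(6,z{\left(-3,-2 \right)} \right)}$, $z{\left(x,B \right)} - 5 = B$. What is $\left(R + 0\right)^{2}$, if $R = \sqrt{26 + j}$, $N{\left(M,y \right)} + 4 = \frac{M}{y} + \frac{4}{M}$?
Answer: $\frac{638}{27} \approx 23.63$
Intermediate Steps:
$z{\left(x,B \right)} = 5 + B$
$N{\left(M,y \right)} = -4 + \frac{4}{M} + \frac{M}{y}$ ($N{\left(M,y \right)} = -4 + \left(\frac{M}{y} + \frac{4}{M}\right) = -4 + \left(\frac{4}{M} + \frac{M}{y}\right) = -4 + \frac{4}{M} + \frac{M}{y}$)
$j = - \frac{64}{27}$ ($j = \left(-4 + \frac{4}{6} + \frac{6}{5 - 2}\right)^{3} = \left(-4 + 4 \cdot \frac{1}{6} + \frac{6}{3}\right)^{3} = \left(-4 + \frac{2}{3} + 6 \cdot \frac{1}{3}\right)^{3} = \left(-4 + \frac{2}{3} + 2\right)^{3} = \left(- \frac{4}{3}\right)^{3} = - \frac{64}{27} \approx -2.3704$)
$R = \frac{\sqrt{1914}}{9}$ ($R = \sqrt{26 - \frac{64}{27}} = \sqrt{\frac{638}{27}} = \frac{\sqrt{1914}}{9} \approx 4.861$)
$\left(R + 0\right)^{2} = \left(\frac{\sqrt{1914}}{9} + 0\right)^{2} = \left(\frac{\sqrt{1914}}{9}\right)^{2} = \frac{638}{27}$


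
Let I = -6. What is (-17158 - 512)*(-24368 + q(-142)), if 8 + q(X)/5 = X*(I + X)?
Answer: -1425474240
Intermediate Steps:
q(X) = -40 + 5*X*(-6 + X) (q(X) = -40 + 5*(X*(-6 + X)) = -40 + 5*X*(-6 + X))
(-17158 - 512)*(-24368 + q(-142)) = (-17158 - 512)*(-24368 + (-40 - 30*(-142) + 5*(-142)²)) = -17670*(-24368 + (-40 + 4260 + 5*20164)) = -17670*(-24368 + (-40 + 4260 + 100820)) = -17670*(-24368 + 105040) = -17670*80672 = -1425474240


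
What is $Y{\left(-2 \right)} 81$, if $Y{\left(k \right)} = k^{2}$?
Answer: $324$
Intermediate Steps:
$Y{\left(-2 \right)} 81 = \left(-2\right)^{2} \cdot 81 = 4 \cdot 81 = 324$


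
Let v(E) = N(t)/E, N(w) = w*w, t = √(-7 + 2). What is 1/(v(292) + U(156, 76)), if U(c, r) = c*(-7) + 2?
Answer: -292/318285 ≈ -0.00091742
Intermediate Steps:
U(c, r) = 2 - 7*c (U(c, r) = -7*c + 2 = 2 - 7*c)
t = I*√5 (t = √(-5) = I*√5 ≈ 2.2361*I)
N(w) = w²
v(E) = -5/E (v(E) = (I*√5)²/E = -5/E)
1/(v(292) + U(156, 76)) = 1/(-5/292 + (2 - 7*156)) = 1/(-5*1/292 + (2 - 1092)) = 1/(-5/292 - 1090) = 1/(-318285/292) = -292/318285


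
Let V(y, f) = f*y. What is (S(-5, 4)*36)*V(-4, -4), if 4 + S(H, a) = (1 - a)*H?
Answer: 6336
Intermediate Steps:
S(H, a) = -4 + H*(1 - a) (S(H, a) = -4 + (1 - a)*H = -4 + H*(1 - a))
(S(-5, 4)*36)*V(-4, -4) = ((-4 - 5 - 1*(-5)*4)*36)*(-4*(-4)) = ((-4 - 5 + 20)*36)*16 = (11*36)*16 = 396*16 = 6336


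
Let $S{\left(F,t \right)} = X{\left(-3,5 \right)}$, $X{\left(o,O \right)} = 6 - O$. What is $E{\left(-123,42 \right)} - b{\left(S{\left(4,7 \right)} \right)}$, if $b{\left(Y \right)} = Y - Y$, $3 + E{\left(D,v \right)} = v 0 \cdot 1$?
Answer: $-3$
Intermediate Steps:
$S{\left(F,t \right)} = 1$ ($S{\left(F,t \right)} = 6 - 5 = 1$)
$E{\left(D,v \right)} = -3$ ($E{\left(D,v \right)} = -3 + v 0 \cdot 1 = -3 + 0 \cdot 1 = -3 + 0 = -3$)
$b{\left(Y \right)} = 0$
$E{\left(-123,42 \right)} - b{\left(S{\left(4,7 \right)} \right)} = -3 - 0 = -3 + 0 = -3$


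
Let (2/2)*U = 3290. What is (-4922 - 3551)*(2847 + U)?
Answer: -51998801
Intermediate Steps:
U = 3290
(-4922 - 3551)*(2847 + U) = (-4922 - 3551)*(2847 + 3290) = -8473*6137 = -51998801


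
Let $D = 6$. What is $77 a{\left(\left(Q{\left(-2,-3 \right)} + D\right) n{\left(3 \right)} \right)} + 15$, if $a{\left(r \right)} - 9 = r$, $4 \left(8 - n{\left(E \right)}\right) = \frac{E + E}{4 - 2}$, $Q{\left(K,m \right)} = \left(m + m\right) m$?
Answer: $14106$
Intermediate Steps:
$Q{\left(K,m \right)} = 2 m^{2}$ ($Q{\left(K,m \right)} = 2 m m = 2 m^{2}$)
$n{\left(E \right)} = 8 - \frac{E}{4}$ ($n{\left(E \right)} = 8 - \frac{\left(E + E\right) \frac{1}{4 - 2}}{4} = 8 - \frac{2 E \frac{1}{2}}{4} = 8 - \frac{E}{4}$)
$a{\left(r \right)} = 9 + r$
$77 a{\left(\left(Q{\left(-2,-3 \right)} + D\right) n{\left(3 \right)} \right)} + 15 = 77 \left(9 + \left(2 \left(-3\right)^{2} + 6\right) \left(8 - \frac{3}{4}\right)\right) + 15 = 77 \left(9 + \left(2 \cdot 9 + 6\right) \left(8 - \frac{3}{4}\right)\right) + 15 = 77 \left(9 + \left(18 + 6\right) \frac{29}{4}\right) + 15 = 77 \left(9 + 24 \cdot \frac{29}{4}\right) + 15 = 77 \left(9 + 174\right) + 15 = 77 \cdot 183 + 15 = 14091 + 15 = 14106$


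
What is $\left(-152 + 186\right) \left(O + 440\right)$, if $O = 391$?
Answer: $28254$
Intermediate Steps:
$\left(-152 + 186\right) \left(O + 440\right) = \left(-152 + 186\right) \left(391 + 440\right) = 34 \cdot 831 = 28254$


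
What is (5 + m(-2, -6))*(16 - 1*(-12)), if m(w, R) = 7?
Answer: 336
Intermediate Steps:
(5 + m(-2, -6))*(16 - 1*(-12)) = (5 + 7)*(16 - 1*(-12)) = 12*(16 + 12) = 12*28 = 336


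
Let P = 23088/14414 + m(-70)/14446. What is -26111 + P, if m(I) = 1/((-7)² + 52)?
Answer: -274549317579711/10515344522 ≈ -26109.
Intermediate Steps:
m(I) = 1/101 (m(I) = 1/(49 + 52) = 1/101)
P = 16843234231/10515344522 (P = 23088/14414 + (1/101)/14446 = 23088*(1/14414) + (1/101)*(1/14446) = 11544/7207 + 1/1459046 = 16843234231/10515344522 ≈ 1.6018)
-26111 + P = -26111 + 16843234231/10515344522 = -274549317579711/10515344522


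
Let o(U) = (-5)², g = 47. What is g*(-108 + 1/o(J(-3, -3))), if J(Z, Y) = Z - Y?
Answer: -126853/25 ≈ -5074.1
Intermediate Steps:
o(U) = 25
g*(-108 + 1/o(J(-3, -3))) = 47*(-108 + 1/25) = 47*(-2699/25) = -126853/25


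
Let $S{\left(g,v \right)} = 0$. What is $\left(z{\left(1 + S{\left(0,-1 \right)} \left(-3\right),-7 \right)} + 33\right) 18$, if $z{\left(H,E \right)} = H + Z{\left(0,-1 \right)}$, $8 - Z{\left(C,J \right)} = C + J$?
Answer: $774$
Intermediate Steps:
$Z{\left(C,J \right)} = 8 - C - J$ ($Z{\left(C,J \right)} = 8 - \left(C + J\right) = 8 - C - J$)
$z{\left(H,E \right)} = 9 + H$ ($z{\left(H,E \right)} = H - -9 = H + \left(8 + 0 + 1\right) = H + 9 = 9 + H$)
$\left(z{\left(1 + S{\left(0,-1 \right)} \left(-3\right),-7 \right)} + 33\right) 18 = \left(\left(9 + \left(1 + 0 \left(-3\right)\right)\right) + 33\right) 18 = \left(\left(9 + \left(1 + 0\right)\right) + 33\right) 18 = \left(\left(9 + 1\right) + 33\right) 18 = \left(10 + 33\right) 18 = 43 \cdot 18 = 774$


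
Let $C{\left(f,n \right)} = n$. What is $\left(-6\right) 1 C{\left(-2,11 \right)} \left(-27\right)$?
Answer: $1782$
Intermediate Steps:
$\left(-6\right) 1 C{\left(-2,11 \right)} \left(-27\right) = \left(-6\right) 1 \cdot 11 \left(-27\right) = \left(-6\right) 11 \left(-27\right) = \left(-66\right) \left(-27\right) = 1782$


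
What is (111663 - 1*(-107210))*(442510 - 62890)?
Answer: 83088568260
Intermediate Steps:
(111663 - 1*(-107210))*(442510 - 62890) = (111663 + 107210)*379620 = 218873*379620 = 83088568260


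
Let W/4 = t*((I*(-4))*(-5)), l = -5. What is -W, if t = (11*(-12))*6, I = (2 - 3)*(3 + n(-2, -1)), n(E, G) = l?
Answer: 126720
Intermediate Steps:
n(E, G) = -5
I = 2 (I = (2 - 3)*(3 - 5) = -1*(-2) = 2)
t = -792 (t = -132*6 = -792)
W = -126720 (W = 4*(-792*2*(-4)*(-5)) = 4*(-(-6336)*(-5)) = 4*(-792*40) = 4*(-31680) = -126720)
-W = -1*(-126720) = 126720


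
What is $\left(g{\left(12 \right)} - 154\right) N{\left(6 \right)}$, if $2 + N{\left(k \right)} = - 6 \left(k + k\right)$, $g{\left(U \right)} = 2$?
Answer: $11248$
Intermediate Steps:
$N{\left(k \right)} = -2 - 12 k$ ($N{\left(k \right)} = -2 - 6 \left(k + k\right) = -2 - 6 \cdot 2 k = -2 - 12 k$)
$\left(g{\left(12 \right)} - 154\right) N{\left(6 \right)} = \left(2 - 154\right) \left(-2 - 72\right) = - 152 \left(-2 - 72\right) = \left(-152\right) \left(-74\right) = 11248$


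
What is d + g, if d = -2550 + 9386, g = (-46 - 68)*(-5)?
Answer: 7406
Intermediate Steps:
g = 570 (g = -114*(-5) = 570)
d = 6836
d + g = 6836 + 570 = 7406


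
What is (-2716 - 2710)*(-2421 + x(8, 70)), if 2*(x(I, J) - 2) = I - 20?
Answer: 13158050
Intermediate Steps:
x(I, J) = -8 + I/2 (x(I, J) = 2 + (I - 20)/2 = 2 + (-20 + I)/2 = 2 + (-10 + I/2) = -8 + I/2)
(-2716 - 2710)*(-2421 + x(8, 70)) = (-2716 - 2710)*(-2421 + (-8 + (½)*8)) = -5426*(-2421 + (-8 + 4)) = -5426*(-2421 - 4) = -5426*(-2425) = 13158050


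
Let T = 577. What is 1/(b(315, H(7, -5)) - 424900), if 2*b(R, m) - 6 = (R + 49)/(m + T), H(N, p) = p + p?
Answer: -81/34416631 ≈ -2.3535e-6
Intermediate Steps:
H(N, p) = 2*p
b(R, m) = 3 + (49 + R)/(2*(577 + m)) (b(R, m) = 3 + ((R + 49)/(m + 577))/2 = 3 + ((49 + R)/(577 + m))/2 = 3 + (49 + R)/(2*(577 + m)))
1/(b(315, H(7, -5)) - 424900) = 1/((3511 + 315 + 6*(2*(-5)))/(2*(577 + 2*(-5))) - 424900) = 1/((3511 + 315 + 6*(-10))/(2*(577 - 10)) - 424900) = 1/((½)*(3511 + 315 - 60)/567 - 424900) = 1/((½)*(1/567)*3766 - 424900) = 1/(269/81 - 424900) = 1/(-34416631/81) = -81/34416631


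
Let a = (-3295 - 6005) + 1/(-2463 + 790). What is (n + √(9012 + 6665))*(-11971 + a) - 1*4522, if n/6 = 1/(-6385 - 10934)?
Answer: -43603338770/9658229 - 35586384*√15677/1673 ≈ -2.6678e+6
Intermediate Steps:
n = -2/5773 (n = 6/(-6385 - 10934) = 6/(-17319) = 6*(-1/17319) = -2/5773 ≈ -0.00034644)
a = -15558901/1673 (a = -9300 + 1/(-1673) = -9300 - 1/1673 = -15558901/1673 ≈ -9300.0)
(n + √(9012 + 6665))*(-11971 + a) - 1*4522 = (-2/5773 + √(9012 + 6665))*(-11971 - 15558901/1673) - 1*4522 = (-2/5773 + √15677)*(-35586384/1673) - 4522 = (71172768/9658229 - 35586384*√15677/1673) - 4522 = -43603338770/9658229 - 35586384*√15677/1673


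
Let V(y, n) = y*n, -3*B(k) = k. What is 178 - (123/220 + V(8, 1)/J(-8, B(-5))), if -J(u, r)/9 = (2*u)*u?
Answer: 1405387/7920 ≈ 177.45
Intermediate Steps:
B(k) = -k/3
V(y, n) = n*y
J(u, r) = -18*u² (J(u, r) = -9*2*u*u = -18*u²)
178 - (123/220 + V(8, 1)/J(-8, B(-5))) = 178 - (123/220 + (1*8)/((-18*(-8)²))) = 178 - (123*(1/220) + 8/((-18*64))) = 178 - (123/220 + 8/(-1152)) = 178 - (123/220 + 8*(-1/1152)) = 178 - (123/220 - 1/144) = 178 - 1*4373/7920 = 178 - 4373/7920 = 1405387/7920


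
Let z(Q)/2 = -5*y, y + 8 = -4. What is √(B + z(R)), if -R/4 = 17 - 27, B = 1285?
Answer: √1405 ≈ 37.483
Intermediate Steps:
y = -12 (y = -8 - 4 = -12)
R = 40 (R = -4*(17 - 27) = -4*(-10) = 40)
z(Q) = 120 (z(Q) = 2*(-5*(-12)) = 2*60 = 120)
√(B + z(R)) = √(1285 + 120) = √1405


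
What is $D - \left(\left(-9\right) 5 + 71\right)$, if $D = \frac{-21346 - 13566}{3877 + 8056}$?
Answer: $- \frac{345170}{11933} \approx -28.926$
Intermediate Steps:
$D = - \frac{34912}{11933} \approx -2.9257$
$D - \left(\left(-9\right) 5 + 71\right) = - \frac{34912}{11933} - \left(\left(-9\right) 5 + 71\right) = - \frac{34912}{11933} - \left(-45 + 71\right) = - \frac{34912}{11933} - 26 = - \frac{345170}{11933}$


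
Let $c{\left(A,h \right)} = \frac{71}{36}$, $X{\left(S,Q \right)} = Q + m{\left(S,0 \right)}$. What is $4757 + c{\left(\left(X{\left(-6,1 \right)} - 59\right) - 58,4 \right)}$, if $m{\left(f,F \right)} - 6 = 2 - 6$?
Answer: $\frac{171323}{36} \approx 4759.0$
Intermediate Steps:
$m{\left(f,F \right)} = 2$ ($m{\left(f,F \right)} = 6 + \left(2 - 6\right) = 6 - 4 = 2$)
$X{\left(S,Q \right)} = 2 + Q$ ($X{\left(S,Q \right)} = Q + 2 = 2 + Q$)
$c{\left(A,h \right)} = \frac{71}{36}$ ($c{\left(A,h \right)} = 71 \cdot \frac{1}{36} = \frac{71}{36}$)
$4757 + c{\left(\left(X{\left(-6,1 \right)} - 59\right) - 58,4 \right)} = 4757 + \frac{71}{36} = \frac{171323}{36}$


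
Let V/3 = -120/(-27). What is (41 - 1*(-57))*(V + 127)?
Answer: 41258/3 ≈ 13753.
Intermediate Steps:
V = 40/3 (V = 3*(-120/(-27)) = 3*(-120*(-1/27)) = 3*(40/9) = 40/3 ≈ 13.333)
(41 - 1*(-57))*(V + 127) = (41 - 1*(-57))*(40/3 + 127) = (41 + 57)*(421/3) = 98*(421/3) = 41258/3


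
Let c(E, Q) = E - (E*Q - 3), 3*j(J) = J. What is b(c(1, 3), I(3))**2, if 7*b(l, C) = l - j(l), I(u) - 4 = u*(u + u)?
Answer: 4/441 ≈ 0.0090703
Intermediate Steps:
j(J) = J/3
c(E, Q) = 3 + E - E*Q (c(E, Q) = E - (-3 + E*Q) = E + (3 - E*Q) = 3 + E - E*Q)
I(u) = 4 + 2*u**2 (I(u) = 4 + u*(u + u) = 4 + u*(2*u) = 4 + 2*u**2)
b(l, C) = 2*l/21 (b(l, C) = (l - l/3)/7 = (2*l/3)/7 = 2*l/21)
b(c(1, 3), I(3))**2 = (2*(3 + 1 - 1*1*3)/21)**2 = (2*(3 + 1 - 3)/21)**2 = ((2/21)*1)**2 = (2/21)**2 = 4/441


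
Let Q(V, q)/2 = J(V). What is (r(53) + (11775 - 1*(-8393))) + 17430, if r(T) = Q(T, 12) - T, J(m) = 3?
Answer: 37551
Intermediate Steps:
Q(V, q) = 6 (Q(V, q) = 2*3 = 6)
r(T) = 6 - T
(r(53) + (11775 - 1*(-8393))) + 17430 = ((6 - 1*53) + (11775 - 1*(-8393))) + 17430 = ((6 - 53) + (11775 + 8393)) + 17430 = (-47 + 20168) + 17430 = 20121 + 17430 = 37551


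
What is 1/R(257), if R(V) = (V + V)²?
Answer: 1/264196 ≈ 3.7851e-6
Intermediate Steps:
R(V) = 4*V² (R(V) = (2*V)² = 4*V²)
1/R(257) = 1/(4*257²) = 1/(4*66049) = 1/264196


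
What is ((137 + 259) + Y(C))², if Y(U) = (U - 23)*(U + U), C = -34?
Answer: 18249984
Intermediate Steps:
Y(U) = 2*U*(-23 + U) (Y(U) = (-23 + U)*(2*U) = 2*U*(-23 + U))
((137 + 259) + Y(C))² = ((137 + 259) + 2*(-34)*(-23 - 34))² = (396 + 2*(-34)*(-57))² = (396 + 3876)² = 4272² = 18249984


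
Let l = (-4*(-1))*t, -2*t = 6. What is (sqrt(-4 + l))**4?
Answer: 256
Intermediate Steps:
t = -3 (t = -1/2*6 = -3)
l = -12 (l = -4*(-1)*(-3) = 4*(-3) = -12)
(sqrt(-4 + l))**4 = (sqrt(-4 - 12))**4 = (sqrt(-16))**4 = (4*I)**4 = 256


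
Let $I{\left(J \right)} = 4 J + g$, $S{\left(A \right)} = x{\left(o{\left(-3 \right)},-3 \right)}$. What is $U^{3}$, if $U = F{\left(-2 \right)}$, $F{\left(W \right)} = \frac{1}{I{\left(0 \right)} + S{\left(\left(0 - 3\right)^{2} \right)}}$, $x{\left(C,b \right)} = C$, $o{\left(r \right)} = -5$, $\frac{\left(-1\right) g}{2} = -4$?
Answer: $\frac{1}{27} \approx 0.037037$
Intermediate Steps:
$g = 8$ ($g = \left(-2\right) \left(-4\right) = 8$)
$S{\left(A \right)} = -5$
$I{\left(J \right)} = 8 + 4 J$ ($I{\left(J \right)} = 4 J + 8 = 8 + 4 J$)
$F{\left(W \right)} = \frac{1}{3}$ ($F{\left(W \right)} = \frac{1}{\left(8 + 4 \cdot 0\right) - 5} = \frac{1}{\left(8 + 0\right) - 5} = \frac{1}{8 - 5} = \frac{1}{3}$)
$U = \frac{1}{3} \approx 0.33333$
$U^{3} = \left(\frac{1}{3}\right)^{3} = \frac{1}{27}$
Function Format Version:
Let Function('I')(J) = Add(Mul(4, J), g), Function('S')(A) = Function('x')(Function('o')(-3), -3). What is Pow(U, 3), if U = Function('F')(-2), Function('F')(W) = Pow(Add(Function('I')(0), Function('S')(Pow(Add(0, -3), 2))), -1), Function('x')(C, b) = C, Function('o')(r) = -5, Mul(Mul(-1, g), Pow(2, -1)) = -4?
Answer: Rational(1, 27) ≈ 0.037037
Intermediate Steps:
g = 8 (g = Mul(-2, -4) = 8)
Function('S')(A) = -5
Function('I')(J) = Add(8, Mul(4, J)) (Function('I')(J) = Add(Mul(4, J), 8) = Add(8, Mul(4, J)))
Function('F')(W) = Rational(1, 3) (Function('F')(W) = Pow(Add(Add(8, Mul(4, 0)), -5), -1) = Pow(Add(Add(8, 0), -5), -1) = Pow(Add(8, -5), -1) = Pow(3, -1) = Rational(1, 3))
U = Rational(1, 3) ≈ 0.33333
Pow(U, 3) = Pow(Rational(1, 3), 3) = Rational(1, 27)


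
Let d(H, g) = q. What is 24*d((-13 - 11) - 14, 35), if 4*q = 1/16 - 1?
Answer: -45/8 ≈ -5.6250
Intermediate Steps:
q = -15/64 (q = (1/16 - 1)/4 = (¼)*(-15/16) = -15/64 ≈ -0.23438)
d(H, g) = -15/64
24*d((-13 - 11) - 14, 35) = 24*(-15/64) = -45/8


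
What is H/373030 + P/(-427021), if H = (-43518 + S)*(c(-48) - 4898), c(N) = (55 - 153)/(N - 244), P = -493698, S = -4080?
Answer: 1040050659817083/1661184283570 ≈ 626.09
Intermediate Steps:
c(N) = -98/(-244 + N)
H = 17017689141/73 (H = (-43518 - 4080)*(-98/(-244 - 48) - 4898) = -47598*(-98/(-292) - 4898) = -47598*(-98*(-1/292) - 4898) = -47598*(49/146 - 4898) = -47598*(-715059/146) = 17017689141/73 ≈ 2.3312e+8)
H/373030 + P/(-427021) = (17017689141/73)/373030 - 493698/(-427021) = (17017689141/73)*(1/373030) - 493698*(-1/427021) = 17017689141/27231190 + 493698/427021 = 1040050659817083/1661184283570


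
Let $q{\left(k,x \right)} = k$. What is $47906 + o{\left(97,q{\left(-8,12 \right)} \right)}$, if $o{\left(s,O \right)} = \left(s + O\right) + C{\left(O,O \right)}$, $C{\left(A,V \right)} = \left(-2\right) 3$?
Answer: $47989$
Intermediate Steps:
$C{\left(A,V \right)} = -6$
$o{\left(s,O \right)} = -6 + O + s$ ($o{\left(s,O \right)} = \left(s + O\right) - 6 = \left(O + s\right) - 6 = -6 + O + s$)
$47906 + o{\left(97,q{\left(-8,12 \right)} \right)} = 47906 - -83 = 47906 + 83 = 47989$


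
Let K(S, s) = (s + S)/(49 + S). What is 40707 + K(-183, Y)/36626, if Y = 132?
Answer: 199785234039/4907884 ≈ 40707.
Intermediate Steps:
K(S, s) = (S + s)/(49 + S)
40707 + K(-183, Y)/36626 = 40707 + ((-183 + 132)/(49 - 183))/36626 = 40707 + (-51/(-134))*(1/36626) = 40707 - 1/134*(-51)*(1/36626) = 40707 + (51/134)*(1/36626) = 40707 + 51/4907884 = 199785234039/4907884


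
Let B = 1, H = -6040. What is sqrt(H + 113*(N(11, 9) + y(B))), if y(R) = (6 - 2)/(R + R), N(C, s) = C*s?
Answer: 3*sqrt(597) ≈ 73.301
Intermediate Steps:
y(R) = 2/R (y(R) = 4/((2*R)) = 4*(1/(2*R)) = 2/R)
sqrt(H + 113*(N(11, 9) + y(B))) = sqrt(-6040 + 113*(11*9 + 2/1)) = sqrt(-6040 + 113*(99 + 2*1)) = sqrt(-6040 + 113*(99 + 2)) = sqrt(-6040 + 113*101) = sqrt(-6040 + 11413) = sqrt(5373) = 3*sqrt(597)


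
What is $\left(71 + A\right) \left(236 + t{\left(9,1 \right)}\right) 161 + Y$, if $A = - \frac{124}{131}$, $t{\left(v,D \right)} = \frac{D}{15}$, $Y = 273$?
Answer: $\frac{1744117774}{655} \approx 2.6628 \cdot 10^{6}$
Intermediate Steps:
$t{\left(v,D \right)} = \frac{D}{15}$ ($t{\left(v,D \right)} = D \frac{1}{15} = \frac{D}{15}$)
$A = - \frac{124}{131}$ ($A = \left(-124\right) \frac{1}{131} = - \frac{124}{131} \approx -0.94656$)
$\left(71 + A\right) \left(236 + t{\left(9,1 \right)}\right) 161 + Y = \left(71 - \frac{124}{131}\right) \left(236 + \frac{1}{15} \cdot 1\right) 161 + 273 = \frac{9177 \left(236 + \frac{1}{15}\right)}{131} \cdot 161 + 273 = \frac{9177}{131} \cdot \frac{3541}{15} \cdot 161 + 273 = \frac{10831919}{655} \cdot 161 + 273 = \frac{1743938959}{655} + 273 = \frac{1744117774}{655}$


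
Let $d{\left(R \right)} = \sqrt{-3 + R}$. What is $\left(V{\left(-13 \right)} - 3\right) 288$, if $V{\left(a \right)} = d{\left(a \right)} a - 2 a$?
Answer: $6624 - 14976 i \approx 6624.0 - 14976.0 i$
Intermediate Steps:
$V{\left(a \right)} = - 2 a + a \sqrt{-3 + a}$ ($V{\left(a \right)} = \sqrt{-3 + a} a - 2 a = a \sqrt{-3 + a} - 2 a = - 2 a + a \sqrt{-3 + a}$)
$\left(V{\left(-13 \right)} - 3\right) 288 = \left(- 13 \left(-2 + \sqrt{-3 - 13}\right) - 3\right) 288 = \left(- 13 \left(-2 + \sqrt{-16}\right) - 3\right) 288 = \left(- 13 \left(-2 + 4 i\right) - 3\right) 288 = \left(\left(26 - 52 i\right) - 3\right) 288 = \left(23 - 52 i\right) 288 = 6624 - 14976 i$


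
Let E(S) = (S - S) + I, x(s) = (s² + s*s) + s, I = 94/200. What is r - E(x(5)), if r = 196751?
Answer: 19675053/100 ≈ 1.9675e+5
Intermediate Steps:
I = 47/100 (I = 94*(1/200) = 47/100 ≈ 0.47000)
x(s) = s + 2*s² (x(s) = (s² + s²) + s = 2*s² + s = s + 2*s²)
E(S) = 47/100 (E(S) = (S - S) + 47/100 = 0 + 47/100 = 47/100)
r - E(x(5)) = 196751 - 1*47/100 = 196751 - 47/100 = 19675053/100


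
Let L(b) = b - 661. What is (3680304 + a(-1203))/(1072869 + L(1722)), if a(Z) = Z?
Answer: 3679101/1073930 ≈ 3.4258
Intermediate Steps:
L(b) = -661 + b
(3680304 + a(-1203))/(1072869 + L(1722)) = (3680304 - 1203)/(1072869 + (-661 + 1722)) = 3679101/(1072869 + 1061) = 3679101/1073930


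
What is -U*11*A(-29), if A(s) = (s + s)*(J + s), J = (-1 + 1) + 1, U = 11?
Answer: -196504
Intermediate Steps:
J = 1 (J = 0 + 1 = 1)
A(s) = 2*s*(1 + s) (A(s) = (s + s)*(1 + s) = (2*s)*(1 + s) = 2*s*(1 + s))
-U*11*A(-29) = -11*11*(2*(-29)*(1 - 29)) = -11*11*(2*(-29)*(-28)) = -11*11*1624 = -11*17864 = -1*196504 = -196504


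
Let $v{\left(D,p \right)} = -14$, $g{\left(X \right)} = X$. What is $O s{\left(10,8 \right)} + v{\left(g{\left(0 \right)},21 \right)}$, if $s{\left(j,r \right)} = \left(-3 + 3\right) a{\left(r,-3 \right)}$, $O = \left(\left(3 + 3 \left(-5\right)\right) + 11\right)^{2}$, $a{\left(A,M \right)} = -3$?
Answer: $-14$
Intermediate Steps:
$O = 1$ ($O = \left(\left(3 - 15\right) + 11\right)^{2} = \left(-12 + 11\right)^{2} = \left(-1\right)^{2} = 1$)
$s{\left(j,r \right)} = 0$ ($s{\left(j,r \right)} = \left(-3 + 3\right) \left(-3\right) = 0 \left(-3\right) = 0$)
$O s{\left(10,8 \right)} + v{\left(g{\left(0 \right)},21 \right)} = 1 \cdot 0 - 14 = 0 - 14 = -14$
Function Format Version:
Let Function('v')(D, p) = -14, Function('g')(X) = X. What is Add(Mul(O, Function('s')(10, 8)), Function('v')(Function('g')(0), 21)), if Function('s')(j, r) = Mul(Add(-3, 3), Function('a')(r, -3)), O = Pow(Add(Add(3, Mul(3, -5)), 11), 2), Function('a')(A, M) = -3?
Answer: -14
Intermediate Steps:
O = 1 (O = Pow(Add(Add(3, -15), 11), 2) = Pow(Add(-12, 11), 2) = Pow(-1, 2) = 1)
Function('s')(j, r) = 0 (Function('s')(j, r) = Mul(Add(-3, 3), -3) = Mul(0, -3) = 0)
Add(Mul(O, Function('s')(10, 8)), Function('v')(Function('g')(0), 21)) = Add(Mul(1, 0), -14) = Add(0, -14) = -14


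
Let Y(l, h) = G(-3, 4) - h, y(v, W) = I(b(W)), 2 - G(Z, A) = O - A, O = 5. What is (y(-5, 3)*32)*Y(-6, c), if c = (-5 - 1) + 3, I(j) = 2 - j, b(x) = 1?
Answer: 128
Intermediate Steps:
G(Z, A) = -3 + A (G(Z, A) = 2 - (5 - A) = 2 + (-5 + A) = -3 + A)
c = -3 (c = -6 + 3 = -3)
y(v, W) = 1 (y(v, W) = 2 - 1*1 = 2 - 1 = 1)
Y(l, h) = 1 - h (Y(l, h) = (-3 + 4) - h = 1 - h)
(y(-5, 3)*32)*Y(-6, c) = (1*32)*(1 - 1*(-3)) = 32*(1 + 3) = 32*4 = 128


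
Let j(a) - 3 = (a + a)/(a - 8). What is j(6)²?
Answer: 9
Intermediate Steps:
j(a) = 3 + 2*a/(-8 + a) (j(a) = 3 + (a + a)/(a - 8) = 3 + (2*a)/(-8 + a) = 3 + 2*a/(-8 + a))
j(6)² = ((-24 + 5*6)/(-8 + 6))² = ((-24 + 30)/(-2))² = (-½*6)² = (-3)² = 9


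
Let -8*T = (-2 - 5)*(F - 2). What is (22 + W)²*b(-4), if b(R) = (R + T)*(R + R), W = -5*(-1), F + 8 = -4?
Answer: 94770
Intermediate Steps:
F = -12 (F = -8 - 4 = -12)
T = -49/4 (T = -(-2 - 5)*(-12 - 2)/8 = -(-7)*(-14)/8 = -⅛*98 = -49/4 ≈ -12.250)
W = 5
b(R) = 2*R*(-49/4 + R) (b(R) = (R - 49/4)*(R + R) = (-49/4 + R)*(2*R) = 2*R*(-49/4 + R))
(22 + W)²*b(-4) = (22 + 5)²*((½)*(-4)*(-49 + 4*(-4))) = 27²*((½)*(-4)*(-49 - 16)) = 729*((½)*(-4)*(-65)) = 729*130 = 94770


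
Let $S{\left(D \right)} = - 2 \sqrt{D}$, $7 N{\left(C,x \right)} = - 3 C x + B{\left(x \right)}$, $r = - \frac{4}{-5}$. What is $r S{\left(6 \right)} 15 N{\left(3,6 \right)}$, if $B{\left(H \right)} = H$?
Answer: $\frac{1152 \sqrt{6}}{7} \approx 403.12$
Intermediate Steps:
$r = \frac{4}{5}$ ($r = \left(-4\right) \left(- \frac{1}{5}\right) = \frac{4}{5} \approx 0.8$)
$N{\left(C,x \right)} = \frac{x}{7} - \frac{3 C x}{7}$ ($N{\left(C,x \right)} = \frac{- 3 C x + x}{7} = \frac{x - 3 C x}{7} = \frac{x}{7} - \frac{3 C x}{7}$)
$r S{\left(6 \right)} 15 N{\left(3,6 \right)} = \frac{4 \left(- 2 \sqrt{6}\right)}{5} \cdot 15 \cdot \frac{1}{7} \cdot 6 \left(1 - 9\right) = - \frac{8 \sqrt{6}}{5} \cdot 15 \cdot \frac{1}{7} \cdot 6 \left(1 - 9\right) = - 24 \sqrt{6} \cdot \frac{1}{7} \cdot 6 \left(-8\right) = - 24 \sqrt{6} \left(- \frac{48}{7}\right) = \frac{1152 \sqrt{6}}{7}$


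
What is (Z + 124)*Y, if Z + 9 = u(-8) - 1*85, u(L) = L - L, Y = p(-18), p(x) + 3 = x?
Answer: -630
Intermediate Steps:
p(x) = -3 + x
Y = -21 (Y = -3 - 18 = -21)
u(L) = 0
Z = -94 (Z = -9 + (0 - 1*85) = -9 + (0 - 85) = -9 - 85 = -94)
(Z + 124)*Y = (-94 + 124)*(-21) = 30*(-21) = -630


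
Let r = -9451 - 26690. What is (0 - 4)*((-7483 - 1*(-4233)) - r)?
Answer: -131564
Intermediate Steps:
r = -36141
(0 - 4)*((-7483 - 1*(-4233)) - r) = (0 - 4)*((-7483 - 1*(-4233)) - 1*(-36141)) = -4*((-7483 + 4233) + 36141) = -4*(-3250 + 36141) = -4*32891 = -131564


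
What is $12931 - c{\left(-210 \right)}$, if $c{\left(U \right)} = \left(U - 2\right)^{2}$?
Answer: $-32013$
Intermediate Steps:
$c{\left(U \right)} = \left(-2 + U\right)^{2}$
$12931 - c{\left(-210 \right)} = 12931 - \left(-2 - 210\right)^{2} = 12931 - \left(-212\right)^{2} = 12931 - 44944 = -32013$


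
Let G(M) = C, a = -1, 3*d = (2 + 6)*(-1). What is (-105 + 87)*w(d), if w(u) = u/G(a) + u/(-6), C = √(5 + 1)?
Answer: -8 + 8*√6 ≈ 11.596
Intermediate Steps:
d = -8/3 (d = ((2 + 6)*(-1))/3 = (8*(-1))/3 = (⅓)*(-8) = -8/3 ≈ -2.6667)
C = √6 ≈ 2.4495
G(M) = √6
w(u) = -u/6 + u*√6/6 (w(u) = u/(√6) + u/(-6) = u*(√6/6) + u*(-⅙) = u*√6/6 - u/6 = -u/6 + u*√6/6)
(-105 + 87)*w(d) = (-105 + 87)*((⅙)*(-8/3)*(-1 + √6)) = -18*(4/9 - 4*√6/9) = -8 + 8*√6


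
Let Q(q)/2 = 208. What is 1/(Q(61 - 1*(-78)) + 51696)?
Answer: 1/52112 ≈ 1.9189e-5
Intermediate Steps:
Q(q) = 416 (Q(q) = 2*208 = 416)
1/(Q(61 - 1*(-78)) + 51696) = 1/(416 + 51696) = 1/52112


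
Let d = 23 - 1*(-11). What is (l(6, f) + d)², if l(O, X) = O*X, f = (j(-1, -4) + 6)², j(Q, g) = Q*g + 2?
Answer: 806404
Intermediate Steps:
j(Q, g) = 2 + Q*g
f = 144 (f = ((2 - 1*(-4)) + 6)² = ((2 + 4) + 6)² = (6 + 6)² = 12² = 144)
d = 34 (d = 23 + 11 = 34)
(l(6, f) + d)² = (6*144 + 34)² = (864 + 34)² = 898² = 806404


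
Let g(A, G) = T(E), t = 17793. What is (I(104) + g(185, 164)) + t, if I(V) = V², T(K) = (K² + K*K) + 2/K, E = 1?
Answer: 28613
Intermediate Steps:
T(K) = 2/K + 2*K² (T(K) = (K² + K²) + 2/K = 2*K² + 2/K = 2/K + 2*K²)
g(A, G) = 4 (g(A, G) = 2*(1 + 1³)/1 = 2*1*(1 + 1) = 2*1*2 = 4)
(I(104) + g(185, 164)) + t = (104² + 4) + 17793 = (10816 + 4) + 17793 = 10820 + 17793 = 28613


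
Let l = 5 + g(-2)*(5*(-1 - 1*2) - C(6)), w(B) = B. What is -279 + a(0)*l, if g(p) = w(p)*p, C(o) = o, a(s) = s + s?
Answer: -279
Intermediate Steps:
a(s) = 2*s
g(p) = p**2 (g(p) = p*p = p**2)
l = -79 (l = 5 + (-2)**2*(5*(-1 - 1*2) - 1*6) = 5 + 4*(5*(-1 - 2) - 6) = 5 + 4*(5*(-3) - 6) = 5 + 4*(-15 - 6) = 5 + 4*(-21) = 5 - 84 = -79)
-279 + a(0)*l = -279 + (2*0)*(-79) = -279 + 0*(-79) = -279 + 0 = -279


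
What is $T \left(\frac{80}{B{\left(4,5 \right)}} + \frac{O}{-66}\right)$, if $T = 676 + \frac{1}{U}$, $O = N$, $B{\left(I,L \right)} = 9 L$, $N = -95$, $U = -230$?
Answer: $\frac{99040123}{45540} \approx 2174.8$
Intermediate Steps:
$O = -95$
$T = \frac{155479}{230}$ ($T = 676 + \frac{1}{-230} = 676 - \frac{1}{230} = \frac{155479}{230} \approx 676.0$)
$T \left(\frac{80}{B{\left(4,5 \right)}} + \frac{O}{-66}\right) = \frac{155479 \left(\frac{80}{9 \cdot 5} - \frac{95}{-66}\right)}{230} = \frac{155479 \left(\frac{80}{45} - - \frac{95}{66}\right)}{230} = \frac{155479 \left(80 \cdot \frac{1}{45} + \frac{95}{66}\right)}{230} = \frac{155479 \left(\frac{16}{9} + \frac{95}{66}\right)}{230} = \frac{155479}{230} \cdot \frac{637}{198} = \frac{99040123}{45540}$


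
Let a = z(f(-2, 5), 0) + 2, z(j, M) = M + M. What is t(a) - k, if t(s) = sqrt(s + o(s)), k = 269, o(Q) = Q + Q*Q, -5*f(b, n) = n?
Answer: -269 + 2*sqrt(2) ≈ -266.17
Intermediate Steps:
f(b, n) = -n/5
o(Q) = Q + Q**2
z(j, M) = 2*M
a = 2 (a = 2*0 + 2 = 0 + 2 = 2)
t(s) = sqrt(s + s*(1 + s))
t(a) - k = sqrt(2*(2 + 2)) - 1*269 = sqrt(2*4) - 269 = sqrt(8) - 269 = 2*sqrt(2) - 269 = -269 + 2*sqrt(2)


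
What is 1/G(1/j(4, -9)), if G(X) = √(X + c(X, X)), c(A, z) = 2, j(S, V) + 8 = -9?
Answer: √561/33 ≈ 0.71774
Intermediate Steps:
j(S, V) = -17 (j(S, V) = -8 - 9 = -17)
G(X) = √(2 + X) (G(X) = √(X + 2) = √(2 + X))
1/G(1/j(4, -9)) = 1/(√(2 + 1/(-17))) = 1/(√(2 - 1/17)) = 1/(√(33/17)) = 1/(√561/17) = √561/33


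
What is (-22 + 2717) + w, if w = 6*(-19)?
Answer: 2581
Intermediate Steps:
w = -114
(-22 + 2717) + w = (-22 + 2717) - 114 = 2695 - 114 = 2581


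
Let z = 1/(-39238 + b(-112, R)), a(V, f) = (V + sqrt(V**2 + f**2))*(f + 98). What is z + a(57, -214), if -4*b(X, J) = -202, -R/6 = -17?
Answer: -518215502/78375 - 116*sqrt(49045) ≈ -32301.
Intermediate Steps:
R = 102 (R = -6*(-17) = 102)
b(X, J) = 101/2 (b(X, J) = -1/4*(-202) = 101/2)
a(V, f) = (98 + f)*(V + sqrt(V**2 + f**2)) (a(V, f) = (V + sqrt(V**2 + f**2))*(98 + f) = (98 + f)*(V + sqrt(V**2 + f**2)))
z = -2/78375 (z = 1/(-39238 + 101/2) = 1/(-78375/2) = -2/78375 ≈ -2.5518e-5)
z + a(57, -214) = -2/78375 + (98*57 + 98*sqrt(57**2 + (-214)**2) + 57*(-214) - 214*sqrt(57**2 + (-214)**2)) = -2/78375 + (5586 + 98*sqrt(3249 + 45796) - 12198 - 214*sqrt(3249 + 45796)) = -2/78375 + (5586 + 98*sqrt(49045) - 12198 - 214*sqrt(49045)) = -2/78375 + (-6612 - 116*sqrt(49045)) = -518215502/78375 - 116*sqrt(49045)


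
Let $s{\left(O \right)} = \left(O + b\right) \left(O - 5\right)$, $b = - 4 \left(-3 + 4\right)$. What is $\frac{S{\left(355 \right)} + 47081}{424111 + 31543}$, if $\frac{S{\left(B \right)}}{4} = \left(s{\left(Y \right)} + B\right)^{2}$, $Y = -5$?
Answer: $\frac{839181}{455654} \approx 1.8417$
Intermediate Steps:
$b = -4$ ($b = \left(-4\right) 1 = -4$)
$s{\left(O \right)} = \left(-5 + O\right) \left(-4 + O\right)$ ($s{\left(O \right)} = \left(O - 4\right) \left(O - 5\right) = \left(-4 + O\right) \left(-5 + O\right) = \left(-5 + O\right) \left(-4 + O\right)$)
$S{\left(B \right)} = 4 \left(90 + B\right)^{2}$ ($S{\left(B \right)} = 4 \left(\left(20 + \left(-5\right)^{2} - -45\right) + B\right)^{2} = 4 \left(\left(20 + 25 + 45\right) + B\right)^{2} = 4 \left(90 + B\right)^{2}$)
$\frac{S{\left(355 \right)} + 47081}{424111 + 31543} = \frac{4 \left(90 + 355\right)^{2} + 47081}{424111 + 31543} = \frac{4 \cdot 445^{2} + 47081}{455654} = \left(4 \cdot 198025 + 47081\right) \frac{1}{455654} = \left(792100 + 47081\right) \frac{1}{455654} = 839181 \cdot \frac{1}{455654} = \frac{839181}{455654}$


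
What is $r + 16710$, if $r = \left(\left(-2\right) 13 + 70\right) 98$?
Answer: $21022$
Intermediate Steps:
$r = 4312$ ($r = \left(-26 + 70\right) 98 = 44 \cdot 98 = 4312$)
$r + 16710 = 4312 + 16710 = 21022$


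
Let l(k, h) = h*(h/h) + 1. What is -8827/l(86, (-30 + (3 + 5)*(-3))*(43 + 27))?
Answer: 8827/3779 ≈ 2.3358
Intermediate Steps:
l(k, h) = 1 + h (l(k, h) = h*1 + 1 = h + 1 = 1 + h)
-8827/l(86, (-30 + (3 + 5)*(-3))*(43 + 27)) = -8827/(1 + (-30 + (3 + 5)*(-3))*(43 + 27)) = -8827/(1 + (-30 + 8*(-3))*70) = -8827/(1 + (-30 - 24)*70) = -8827/(1 - 54*70) = -8827/(1 - 3780) = -8827/(-3779) = -8827*(-1/3779) = 8827/3779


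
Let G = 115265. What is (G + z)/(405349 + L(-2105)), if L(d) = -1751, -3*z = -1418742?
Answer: 588179/403598 ≈ 1.4573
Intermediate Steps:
z = 472914 (z = -⅓*(-1418742) = 472914)
(G + z)/(405349 + L(-2105)) = (115265 + 472914)/(405349 - 1751) = 588179/403598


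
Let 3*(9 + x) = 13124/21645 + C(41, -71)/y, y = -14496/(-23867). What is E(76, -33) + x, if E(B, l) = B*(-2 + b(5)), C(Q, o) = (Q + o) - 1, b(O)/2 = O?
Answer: 182670988693/313765920 ≈ 582.19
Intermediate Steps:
b(O) = 2*O
y = 14496/23867 (y = -14496*(-1/23867) = 14496/23867 ≈ 0.60737)
C(Q, o) = -1 + Q + o
E(B, l) = 8*B (E(B, l) = B*(-2 + 2*5) = B*(-2 + 10) = B*8 = 8*B)
x = -8098690667/313765920 (x = -9 + (13124/21645 + (-1 + 41 - 71)/(14496/23867))/3 = -9 + (13124*(1/21645) - 31*23867/14496)/3 = -9 + (13124/21645 - 739877/14496)/3 = -9 + (⅓)*(-5274797387/104588640) = -9 - 5274797387/313765920 = -8098690667/313765920 ≈ -25.811)
E(76, -33) + x = 8*76 - 8098690667/313765920 = 608 - 8098690667/313765920 = 182670988693/313765920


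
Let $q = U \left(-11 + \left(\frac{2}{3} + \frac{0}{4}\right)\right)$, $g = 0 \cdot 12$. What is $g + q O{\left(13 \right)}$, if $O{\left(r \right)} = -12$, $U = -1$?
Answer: $-124$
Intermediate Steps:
$g = 0$
$q = \frac{31}{3}$ ($q = - (-11 + \left(\frac{2}{3} + \frac{0}{4}\right)) = - (-11 + \left(2 \cdot \frac{1}{3} + 0 \cdot \frac{1}{4}\right)) = - (-11 + \left(\frac{2}{3} + 0\right)) = - (-11 + \frac{2}{3}) = \left(-1\right) \left(- \frac{31}{3}\right) = \frac{31}{3} \approx 10.333$)
$g + q O{\left(13 \right)} = 0 + \frac{31}{3} \left(-12\right) = 0 - 124 = -124$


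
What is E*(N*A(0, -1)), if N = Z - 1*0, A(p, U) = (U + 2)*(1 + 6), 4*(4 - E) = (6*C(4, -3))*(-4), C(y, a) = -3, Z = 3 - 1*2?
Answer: -98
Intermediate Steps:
Z = 1 (Z = 3 - 2 = 1)
E = -14 (E = 4 - 6*(-3)*(-4)/4 = 4 - (-9)*(-4)/2 = 4 - ¼*72 = 4 - 18 = -14)
A(p, U) = 14 + 7*U (A(p, U) = (2 + U)*7 = 14 + 7*U)
N = 1 (N = 1 - 1*0 = 1 + 0 = 1)
E*(N*A(0, -1)) = -14*(14 + 7*(-1)) = -14*(14 - 7) = -14*7 = -98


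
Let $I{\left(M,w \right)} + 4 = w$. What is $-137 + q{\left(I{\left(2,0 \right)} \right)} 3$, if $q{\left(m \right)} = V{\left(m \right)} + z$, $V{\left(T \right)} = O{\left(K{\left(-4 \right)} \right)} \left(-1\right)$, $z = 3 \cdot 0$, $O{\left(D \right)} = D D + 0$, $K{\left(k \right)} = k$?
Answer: $-185$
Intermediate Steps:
$O{\left(D \right)} = D^{2}$ ($O{\left(D \right)} = D^{2} + 0 = D^{2}$)
$z = 0$
$I{\left(M,w \right)} = -4 + w$
$V{\left(T \right)} = -16$ ($V{\left(T \right)} = \left(-4\right)^{2} \left(-1\right) = 16 \left(-1\right) = -16$)
$q{\left(m \right)} = -16$ ($q{\left(m \right)} = -16 + 0 = -16$)
$-137 + q{\left(I{\left(2,0 \right)} \right)} 3 = -137 - 48 = -185$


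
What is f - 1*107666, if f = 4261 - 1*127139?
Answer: -230544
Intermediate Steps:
f = -122878 (f = 4261 - 127139 = -122878)
f - 1*107666 = -122878 - 1*107666 = -122878 - 107666 = -230544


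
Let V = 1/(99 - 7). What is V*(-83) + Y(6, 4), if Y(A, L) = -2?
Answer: -267/92 ≈ -2.9022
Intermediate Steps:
V = 1/92 ≈ 0.010870
V*(-83) + Y(6, 4) = (1/92)*(-83) - 2 = -83/92 - 2 = -267/92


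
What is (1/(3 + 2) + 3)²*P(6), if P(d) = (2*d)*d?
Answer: 18432/25 ≈ 737.28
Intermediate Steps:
P(d) = 2*d²
(1/(3 + 2) + 3)²*P(6) = (1/(3 + 2) + 3)²*(2*6²) = (1/5 + 3)²*(2*36) = (⅕ + 3)²*72 = (16/5)²*72 = (256/25)*72 = 18432/25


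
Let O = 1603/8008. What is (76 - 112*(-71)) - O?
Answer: 9183803/1144 ≈ 8027.8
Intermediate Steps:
O = 229/1144 (O = 1603*(1/8008) = 229/1144 ≈ 0.20017)
(76 - 112*(-71)) - O = (76 - 112*(-71)) - 1*229/1144 = (76 + 7952) - 229/1144 = 8028 - 229/1144 = 9183803/1144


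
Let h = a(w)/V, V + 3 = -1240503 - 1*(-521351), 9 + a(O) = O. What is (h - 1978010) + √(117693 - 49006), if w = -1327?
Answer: -1422495780214/719155 + √68687 ≈ -1.9777e+6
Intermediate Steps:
a(O) = -9 + O
V = -719155 (V = -3 + (-1240503 - 1*(-521351)) = -3 + (-1240503 + 521351) = -3 - 719152 = -719155)
h = 1336/719155 (h = (-9 - 1327)/(-719155) = -1336*(-1/719155) = 1336/719155 ≈ 0.0018577)
(h - 1978010) + √(117693 - 49006) = (1336/719155 - 1978010) + √(117693 - 49006) = -1422495780214/719155 + √68687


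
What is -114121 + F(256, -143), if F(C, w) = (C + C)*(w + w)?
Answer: -260553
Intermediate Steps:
F(C, w) = 4*C*w (F(C, w) = (2*C)*(2*w) = 4*C*w)
-114121 + F(256, -143) = -114121 + 4*256*(-143) = -114121 - 146432 = -260553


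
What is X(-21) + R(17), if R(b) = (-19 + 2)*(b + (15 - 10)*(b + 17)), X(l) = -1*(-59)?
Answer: -3120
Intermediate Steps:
X(l) = 59
R(b) = -1445 - 102*b (R(b) = -17*(b + 5*(17 + b)) = -17*(b + (85 + 5*b)) = -17*(85 + 6*b) = -1445 - 102*b)
X(-21) + R(17) = 59 + (-1445 - 102*17) = 59 + (-1445 - 1734) = 59 - 3179 = -3120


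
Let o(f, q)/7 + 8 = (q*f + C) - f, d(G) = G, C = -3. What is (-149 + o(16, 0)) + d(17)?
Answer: -321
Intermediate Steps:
o(f, q) = -77 - 7*f + 7*f*q (o(f, q) = -56 + 7*((q*f - 3) - f) = -56 + 7*((f*q - 3) - f) = -56 + 7*((-3 + f*q) - f) = -56 + 7*(-3 - f + f*q) = -56 + (-21 - 7*f + 7*f*q) = -77 - 7*f + 7*f*q)
(-149 + o(16, 0)) + d(17) = (-149 + (-77 - 7*16 + 7*16*0)) + 17 = (-149 + (-77 - 112 + 0)) + 17 = (-149 - 189) + 17 = -338 + 17 = -321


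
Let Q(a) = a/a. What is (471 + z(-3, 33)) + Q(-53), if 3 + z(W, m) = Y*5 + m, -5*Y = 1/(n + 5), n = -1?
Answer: 2007/4 ≈ 501.75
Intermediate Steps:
Q(a) = 1
Y = -1/20 (Y = -1/(5*(-1 + 5)) = -⅕/4 = -⅕*¼ = -1/20 ≈ -0.050000)
z(W, m) = -13/4 + m (z(W, m) = -3 + (-1/20*5 + m) = -3 + (-¼ + m) = -13/4 + m)
(471 + z(-3, 33)) + Q(-53) = (471 + (-13/4 + 33)) + 1 = (471 + 119/4) + 1 = 2003/4 + 1 = 2007/4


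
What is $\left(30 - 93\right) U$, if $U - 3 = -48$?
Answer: $2835$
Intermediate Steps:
$U = -45$ ($U = 3 - 48 = -45$)
$\left(30 - 93\right) U = \left(30 - 93\right) \left(-45\right) = \left(-63\right) \left(-45\right) = 2835$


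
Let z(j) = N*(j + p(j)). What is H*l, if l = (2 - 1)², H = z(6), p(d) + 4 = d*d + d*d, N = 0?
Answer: 0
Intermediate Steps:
p(d) = -4 + 2*d² (p(d) = -4 + (d*d + d*d) = -4 + (d² + d²) = -4 + 2*d²)
z(j) = 0 (z(j) = 0*(j + (-4 + 2*j²)) = 0*(-4 + j + 2*j²) = 0)
H = 0
l = 1 (l = 1² = 1)
H*l = 0*1 = 0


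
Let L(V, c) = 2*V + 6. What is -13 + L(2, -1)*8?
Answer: 67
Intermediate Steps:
L(V, c) = 6 + 2*V
-13 + L(2, -1)*8 = -13 + (6 + 2*2)*8 = -13 + (6 + 4)*8 = -13 + 10*8 = -13 + 80 = 67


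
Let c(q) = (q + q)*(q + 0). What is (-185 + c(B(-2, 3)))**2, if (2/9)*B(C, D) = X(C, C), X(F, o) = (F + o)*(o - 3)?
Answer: 256480225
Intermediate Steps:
X(F, o) = (-3 + o)*(F + o) (X(F, o) = (F + o)*(-3 + o) = (-3 + o)*(F + o))
B(C, D) = -27*C + 9*C**2 (B(C, D) = 9*(C**2 - 3*C - 3*C + C*C)/2 = 9*(C**2 - 3*C - 3*C + C**2)/2 = 9*(-6*C + 2*C**2)/2 = -27*C + 9*C**2)
c(q) = 2*q**2 (c(q) = (2*q)*q = 2*q**2)
(-185 + c(B(-2, 3)))**2 = (-185 + 2*(9*(-2)*(-3 - 2))**2)**2 = (-185 + 2*(9*(-2)*(-5))**2)**2 = (-185 + 2*90**2)**2 = (-185 + 2*8100)**2 = (-185 + 16200)**2 = 16015**2 = 256480225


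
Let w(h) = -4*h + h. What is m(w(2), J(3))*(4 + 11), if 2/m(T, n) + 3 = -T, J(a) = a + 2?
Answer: 10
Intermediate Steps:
w(h) = -3*h
J(a) = 2 + a
m(T, n) = 2/(-3 - T)
m(w(2), J(3))*(4 + 11) = (-2/(3 - 3*2))*(4 + 11) = -2/(3 - 6)*15 = -2/(-3)*15 = -2*(-⅓)*15 = (⅔)*15 = 10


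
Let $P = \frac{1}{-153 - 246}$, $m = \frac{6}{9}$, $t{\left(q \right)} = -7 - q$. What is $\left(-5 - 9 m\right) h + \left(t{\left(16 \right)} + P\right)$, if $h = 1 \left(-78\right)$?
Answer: $\frac{333164}{399} \approx 835.0$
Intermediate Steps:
$m = \frac{2}{3}$ ($m = 6 \cdot \frac{1}{9} = \frac{2}{3} \approx 0.66667$)
$P = - \frac{1}{399}$ ($P = \frac{1}{-399} = - \frac{1}{399} \approx -0.0025063$)
$h = -78$
$\left(-5 - 9 m\right) h + \left(t{\left(16 \right)} + P\right) = \left(-5 - 6\right) \left(-78\right) - \frac{9178}{399} = \left(-11\right) \left(-78\right) - \frac{9178}{399} = 858 - \frac{9178}{399} = \frac{333164}{399}$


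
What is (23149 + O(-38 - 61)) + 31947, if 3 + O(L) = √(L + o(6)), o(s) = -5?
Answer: 55093 + 2*I*√26 ≈ 55093.0 + 10.198*I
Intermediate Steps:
O(L) = -3 + √(-5 + L) (O(L) = -3 + √(L - 5) = -3 + √(-5 + L))
(23149 + O(-38 - 61)) + 31947 = (23149 + (-3 + √(-5 + (-38 - 61)))) + 31947 = (23149 + (-3 + √(-5 - 99))) + 31947 = (23149 + (-3 + √(-104))) + 31947 = (23149 + (-3 + 2*I*√26)) + 31947 = (23146 + 2*I*√26) + 31947 = 55093 + 2*I*√26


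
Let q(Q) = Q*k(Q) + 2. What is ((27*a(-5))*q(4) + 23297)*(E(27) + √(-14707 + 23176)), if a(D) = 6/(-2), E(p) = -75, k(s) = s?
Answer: -1637925 + 65517*√941 ≈ 3.7186e+5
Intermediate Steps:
q(Q) = 2 + Q² (q(Q) = Q*Q + 2 = Q² + 2 = 2 + Q²)
a(D) = -3 (a(D) = 6*(-½) = -3)
((27*a(-5))*q(4) + 23297)*(E(27) + √(-14707 + 23176)) = ((27*(-3))*(2 + 4²) + 23297)*(-75 + √(-14707 + 23176)) = (-81*(2 + 16) + 23297)*(-75 + √8469) = (-81*18 + 23297)*(-75 + 3*√941) = (-1458 + 23297)*(-75 + 3*√941) = 21839*(-75 + 3*√941) = -1637925 + 65517*√941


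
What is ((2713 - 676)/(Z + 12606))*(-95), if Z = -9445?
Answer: -193515/3161 ≈ -61.220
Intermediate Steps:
((2713 - 676)/(Z + 12606))*(-95) = ((2713 - 676)/(-9445 + 12606))*(-95) = (2037/3161)*(-95) = -193515/3161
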